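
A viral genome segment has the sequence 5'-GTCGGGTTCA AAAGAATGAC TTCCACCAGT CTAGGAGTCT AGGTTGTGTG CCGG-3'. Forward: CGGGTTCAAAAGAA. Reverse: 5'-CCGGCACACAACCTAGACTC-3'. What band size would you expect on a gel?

Forward primer CGGGTTCAAAAGAA is found on the top strand at positions 3–16.
The reverse primer's reverse complement is GAGTCTAGGTTGTGTGCCGG, which matches the template at positions 35–54.
The product runs from position 3 to position 54, so its length is 54 − 3 + 1 = 52 bp.

52 bp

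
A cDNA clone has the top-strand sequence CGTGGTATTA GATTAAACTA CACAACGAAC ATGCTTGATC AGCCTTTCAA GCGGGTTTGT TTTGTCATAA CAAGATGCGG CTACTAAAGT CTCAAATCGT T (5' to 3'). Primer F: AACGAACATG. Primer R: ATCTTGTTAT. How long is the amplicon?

53 bp

The forward primer matches the template at positions 24–33.
The reverse primer's reverse complement is ATAACAAGAT, which matches the template at positions 67–76.
Product length = (reverse-primer end) − (forward-primer start) + 1 = 76 − 24 + 1 = 53 bp.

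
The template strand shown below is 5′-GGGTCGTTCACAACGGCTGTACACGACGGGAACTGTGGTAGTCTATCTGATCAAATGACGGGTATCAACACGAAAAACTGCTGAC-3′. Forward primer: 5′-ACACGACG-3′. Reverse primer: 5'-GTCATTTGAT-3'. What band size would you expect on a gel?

Scanning the template, ACACGACG occurs at positions 21–28; this primer anneals to the bottom strand there with its 3' end pointing downstream.
Reverse complement of the reverse primer: ATCAAATGAC. This occurs on the top strand at positions 50–59.
The product runs from position 21 to position 59, so its length is 59 − 21 + 1 = 39 bp.

39 bp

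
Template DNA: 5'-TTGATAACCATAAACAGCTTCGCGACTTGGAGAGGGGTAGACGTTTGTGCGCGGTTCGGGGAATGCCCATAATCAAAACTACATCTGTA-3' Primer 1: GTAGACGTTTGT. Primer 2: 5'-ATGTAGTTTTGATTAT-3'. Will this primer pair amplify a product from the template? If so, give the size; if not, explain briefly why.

Yes — a 48 bp product.

Primer 1 (GTAGACGTTTGT) matches the top strand at positions 37–48; it acts as a forward primer.
Primer 2's reverse complement is ATAATCAAAACTACAT, matching the top strand at positions 69–84; it acts as a reverse primer.
The 3' ends face each other across positions 37–84, giving a 48 bp product.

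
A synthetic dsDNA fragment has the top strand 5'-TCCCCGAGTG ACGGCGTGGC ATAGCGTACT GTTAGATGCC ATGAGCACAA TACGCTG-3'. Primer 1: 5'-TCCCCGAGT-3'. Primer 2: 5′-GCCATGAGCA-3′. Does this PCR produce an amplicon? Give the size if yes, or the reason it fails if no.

Primer 1 (TCCCCGAGT) matches the top strand at positions 1–9 (3' end points downstream).
Primer 2 (GCCATGAGCA) also matches the top strand directly, at positions 38–47 — its reverse complement TGCTCATGGC is not present.
Both primers anneal to the bottom strand with 3' ends pointing the same way, so neither can prime synthesis back toward the other.

No product — both primers anneal to the same strand and extend in the same direction.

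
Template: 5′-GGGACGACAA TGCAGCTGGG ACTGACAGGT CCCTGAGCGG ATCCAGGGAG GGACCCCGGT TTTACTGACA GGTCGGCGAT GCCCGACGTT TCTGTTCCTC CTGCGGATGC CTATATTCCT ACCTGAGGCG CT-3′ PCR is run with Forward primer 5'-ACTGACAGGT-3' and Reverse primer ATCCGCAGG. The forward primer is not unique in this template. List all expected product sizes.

The forward primer ACTGACAGGT matches the top strand at positions 21–30, 64–73.
The reverse primer's reverse complement is CCTGCGGAT, matching at positions 100–108.
Each forward site pairs with the reverse site to give a product ending at position 108: sizes 88, 45 bp.

88 bp, 45 bp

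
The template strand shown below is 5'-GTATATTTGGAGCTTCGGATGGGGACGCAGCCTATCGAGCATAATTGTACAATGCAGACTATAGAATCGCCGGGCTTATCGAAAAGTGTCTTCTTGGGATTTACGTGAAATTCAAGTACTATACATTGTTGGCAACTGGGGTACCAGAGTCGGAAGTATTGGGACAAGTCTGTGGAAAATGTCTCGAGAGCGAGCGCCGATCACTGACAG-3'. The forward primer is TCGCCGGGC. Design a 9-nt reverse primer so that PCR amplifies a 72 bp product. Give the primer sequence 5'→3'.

The forward primer binds at positions 67–75, so a 72 bp product ends at position 67 + 72 − 1 = 138.
The reverse primer anneals to the top strand over positions 130–138, i.e. to TGGCAACTG.
Its sequence written 5'→3' is the reverse complement: CAGTTGCCA.

5'-CAGTTGCCA-3'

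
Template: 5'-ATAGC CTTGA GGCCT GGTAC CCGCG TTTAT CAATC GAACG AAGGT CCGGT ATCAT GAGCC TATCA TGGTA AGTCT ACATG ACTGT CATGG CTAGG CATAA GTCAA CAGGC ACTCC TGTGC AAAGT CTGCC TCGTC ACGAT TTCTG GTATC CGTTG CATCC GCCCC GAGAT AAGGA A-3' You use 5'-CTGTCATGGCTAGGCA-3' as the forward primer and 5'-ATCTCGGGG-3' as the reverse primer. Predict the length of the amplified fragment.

89 bp

Forward primer CTGTCATGGCTAGGCA is found on the top strand at positions 82–97.
Taking the reverse complement of ATCTCGGGG gives CCCCGAGAT, found at positions 162–170 on the template; the primer anneals here to the top strand with its 3' end pointing upstream.
Product length = (reverse-primer end) − (forward-primer start) + 1 = 170 − 82 + 1 = 89 bp.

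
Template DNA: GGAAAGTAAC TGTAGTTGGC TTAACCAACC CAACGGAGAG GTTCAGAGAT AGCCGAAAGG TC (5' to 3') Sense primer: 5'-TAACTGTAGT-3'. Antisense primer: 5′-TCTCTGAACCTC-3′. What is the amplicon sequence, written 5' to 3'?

5'-TAACTGTAGTTGGCTTAACCAACCCAACGGAGAGGTTCAGAGA-3'

The forward primer matches the template at positions 7–16.
The reverse primer's reverse complement is GAGGTTCAGAGA, which matches the template at positions 38–49.
The product is the template from position 7 through 49 (43 bp).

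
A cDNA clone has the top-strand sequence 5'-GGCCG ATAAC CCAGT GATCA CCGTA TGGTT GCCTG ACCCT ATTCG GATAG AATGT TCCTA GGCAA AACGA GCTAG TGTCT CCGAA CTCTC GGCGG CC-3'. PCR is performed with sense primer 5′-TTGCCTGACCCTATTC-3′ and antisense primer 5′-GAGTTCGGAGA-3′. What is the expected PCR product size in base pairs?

60 bp

Forward primer TTGCCTGACCCTATTC is found on the top strand at positions 29–44.
Reverse complement of the reverse primer: TCTCCGAACTC. This occurs on the top strand at positions 78–88.
The product runs from position 29 to position 88, so its length is 88 − 29 + 1 = 60 bp.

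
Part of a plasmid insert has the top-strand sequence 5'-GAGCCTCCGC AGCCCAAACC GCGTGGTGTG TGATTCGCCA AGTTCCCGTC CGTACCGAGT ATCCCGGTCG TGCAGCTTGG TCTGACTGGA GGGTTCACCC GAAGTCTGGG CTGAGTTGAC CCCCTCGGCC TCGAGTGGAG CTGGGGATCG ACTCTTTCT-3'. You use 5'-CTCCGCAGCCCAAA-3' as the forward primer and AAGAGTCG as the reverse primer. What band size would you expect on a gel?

152 bp

The forward primer matches the template at positions 5–18.
Reverse complement of the reverse primer: CGACTCTT. This occurs on the top strand at positions 149–156.
Amplicon spans positions 5–156: 152 bp.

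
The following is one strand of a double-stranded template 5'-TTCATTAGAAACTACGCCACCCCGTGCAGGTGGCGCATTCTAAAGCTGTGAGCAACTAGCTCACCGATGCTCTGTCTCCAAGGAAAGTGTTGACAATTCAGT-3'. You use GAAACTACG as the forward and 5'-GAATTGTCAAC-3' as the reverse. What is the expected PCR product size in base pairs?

The forward primer matches the template at positions 8–16.
Reverse complement of the reverse primer: GTTGACAATTC. This occurs on the top strand at positions 89–99.
Amplicon spans positions 8–99: 92 bp.

92 bp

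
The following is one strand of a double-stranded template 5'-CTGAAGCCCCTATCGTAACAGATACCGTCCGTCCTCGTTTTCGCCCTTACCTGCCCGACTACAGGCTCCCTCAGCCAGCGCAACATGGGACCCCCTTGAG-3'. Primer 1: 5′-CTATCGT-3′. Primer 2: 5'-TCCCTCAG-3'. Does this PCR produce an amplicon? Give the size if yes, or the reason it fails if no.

No product — both primers anneal to the same strand and extend in the same direction.

Primer 1 (CTATCGT) matches the top strand at positions 10–16 (3' end points downstream).
Primer 2 (TCCCTCAG) also matches the top strand directly, at positions 67–74 — its reverse complement CTGAGGGA is not present.
Both primers anneal to the bottom strand with 3' ends pointing the same way, so neither can prime synthesis back toward the other.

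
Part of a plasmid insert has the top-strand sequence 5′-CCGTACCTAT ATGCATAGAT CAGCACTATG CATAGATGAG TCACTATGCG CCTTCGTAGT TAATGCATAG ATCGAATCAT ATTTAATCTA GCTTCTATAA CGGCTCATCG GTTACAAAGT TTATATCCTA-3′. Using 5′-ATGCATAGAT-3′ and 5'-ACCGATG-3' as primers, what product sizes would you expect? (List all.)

The forward primer ATGCATAGAT matches the top strand at positions 11–20, 28–37, 63–72.
The reverse primer's reverse complement is CATCGGT, matching at positions 106–112.
Each forward site pairs with the reverse site to give a product ending at position 112: sizes 102, 85, 50 bp.

102 bp, 85 bp, 50 bp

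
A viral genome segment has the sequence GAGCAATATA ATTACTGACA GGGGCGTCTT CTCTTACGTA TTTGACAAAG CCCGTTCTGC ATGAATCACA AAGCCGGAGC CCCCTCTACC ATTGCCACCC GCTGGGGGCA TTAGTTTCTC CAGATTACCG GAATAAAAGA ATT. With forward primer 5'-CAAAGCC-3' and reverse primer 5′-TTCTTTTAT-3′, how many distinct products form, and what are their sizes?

Two products: 96 bp, 73 bp

The forward primer CAAAGCC matches the top strand at positions 46–52, 69–75.
The reverse primer's reverse complement is ATAAAAGAA, matching at positions 133–141.
Each forward site pairs with the reverse site to give a product ending at position 141: sizes 96, 73 bp.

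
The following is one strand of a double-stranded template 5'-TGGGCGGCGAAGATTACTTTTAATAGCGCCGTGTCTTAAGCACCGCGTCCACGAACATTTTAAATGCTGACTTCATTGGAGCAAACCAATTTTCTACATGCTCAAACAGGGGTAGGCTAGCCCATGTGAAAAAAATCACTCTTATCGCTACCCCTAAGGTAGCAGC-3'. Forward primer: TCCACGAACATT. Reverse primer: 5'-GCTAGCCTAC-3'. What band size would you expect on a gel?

74 bp

Forward primer TCCACGAACATT is found on the top strand at positions 48–59.
Reverse complement of the reverse primer: GTAGGCTAGC. This occurs on the top strand at positions 112–121.
Amplicon spans positions 48–121: 74 bp.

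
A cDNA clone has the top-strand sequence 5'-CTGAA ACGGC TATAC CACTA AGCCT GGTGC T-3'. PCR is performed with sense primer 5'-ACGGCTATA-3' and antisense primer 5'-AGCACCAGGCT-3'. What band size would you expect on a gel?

26 bp

Scanning the template, ACGGCTATA occurs at positions 6–14; this primer anneals to the bottom strand there with its 3' end pointing downstream.
Reverse complement of the reverse primer: AGCCTGGTGCT. This occurs on the top strand at positions 21–31.
The product runs from position 6 to position 31, so its length is 31 − 6 + 1 = 26 bp.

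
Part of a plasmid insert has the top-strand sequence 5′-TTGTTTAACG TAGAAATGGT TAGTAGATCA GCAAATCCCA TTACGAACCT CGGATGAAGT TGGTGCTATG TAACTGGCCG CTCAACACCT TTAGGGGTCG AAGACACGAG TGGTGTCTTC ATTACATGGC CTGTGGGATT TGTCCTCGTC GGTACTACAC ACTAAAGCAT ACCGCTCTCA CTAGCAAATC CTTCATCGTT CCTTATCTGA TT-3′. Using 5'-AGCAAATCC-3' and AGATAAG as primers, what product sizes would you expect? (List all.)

179 bp, 26 bp

The forward primer AGCAAATCC matches the top strand at positions 30–38, 183–191.
The reverse primer's reverse complement is CTTATCT, matching at positions 202–208.
Each forward site pairs with the reverse site to give a product ending at position 208: sizes 179, 26 bp.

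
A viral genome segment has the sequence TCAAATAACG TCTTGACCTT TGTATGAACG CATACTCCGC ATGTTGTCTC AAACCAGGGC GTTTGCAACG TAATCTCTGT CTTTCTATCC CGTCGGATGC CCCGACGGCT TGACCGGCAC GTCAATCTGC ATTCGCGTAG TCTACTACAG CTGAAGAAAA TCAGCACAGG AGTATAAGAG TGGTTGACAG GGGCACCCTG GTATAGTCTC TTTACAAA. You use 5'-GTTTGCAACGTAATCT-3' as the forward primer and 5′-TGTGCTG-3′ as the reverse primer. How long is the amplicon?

108 bp

Scanning the template, GTTTGCAACGTAATCT occurs at positions 61–76; this primer anneals to the bottom strand there with its 3' end pointing downstream.
Taking the reverse complement of TGTGCTG gives CAGCACA, found at positions 162–168 on the template; the primer anneals here to the top strand with its 3' end pointing upstream.
Product length = (reverse-primer end) − (forward-primer start) + 1 = 168 − 61 + 1 = 108 bp.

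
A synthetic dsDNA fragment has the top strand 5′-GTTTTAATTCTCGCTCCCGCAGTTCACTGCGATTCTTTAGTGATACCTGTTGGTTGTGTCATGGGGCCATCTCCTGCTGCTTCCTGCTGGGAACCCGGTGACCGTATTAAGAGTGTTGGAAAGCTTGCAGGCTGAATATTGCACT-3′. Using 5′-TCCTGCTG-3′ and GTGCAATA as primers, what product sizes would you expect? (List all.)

73 bp, 63 bp

The forward primer TCCTGCTG matches the top strand at positions 72–79, 82–89.
The reverse primer's reverse complement is TATTGCAC, matching at positions 137–144.
Each forward site pairs with the reverse site to give a product ending at position 144: sizes 73, 63 bp.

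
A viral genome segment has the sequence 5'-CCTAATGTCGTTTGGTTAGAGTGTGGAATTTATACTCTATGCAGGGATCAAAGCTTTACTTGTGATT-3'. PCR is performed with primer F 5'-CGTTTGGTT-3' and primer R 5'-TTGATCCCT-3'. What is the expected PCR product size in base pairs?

43 bp

The forward primer matches the template at positions 9–17.
Reverse complement of the reverse primer: AGGGATCAA. This occurs on the top strand at positions 43–51.
Amplicon spans positions 9–51: 43 bp.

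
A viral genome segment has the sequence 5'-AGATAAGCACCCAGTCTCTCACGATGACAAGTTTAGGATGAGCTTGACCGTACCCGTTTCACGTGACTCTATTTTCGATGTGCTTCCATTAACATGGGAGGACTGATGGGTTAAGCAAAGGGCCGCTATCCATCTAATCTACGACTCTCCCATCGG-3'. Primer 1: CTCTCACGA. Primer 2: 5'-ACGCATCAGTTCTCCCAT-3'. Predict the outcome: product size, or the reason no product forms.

No product — primer 2 has no binding site in the template.

Primer 2 (ACGCATCAGTTCTCCCAT) does not match the top strand, and its reverse complement ATGGGAGAACTGATGCGT does not match either.
With no annealing site for primer 2, no amplification occurs.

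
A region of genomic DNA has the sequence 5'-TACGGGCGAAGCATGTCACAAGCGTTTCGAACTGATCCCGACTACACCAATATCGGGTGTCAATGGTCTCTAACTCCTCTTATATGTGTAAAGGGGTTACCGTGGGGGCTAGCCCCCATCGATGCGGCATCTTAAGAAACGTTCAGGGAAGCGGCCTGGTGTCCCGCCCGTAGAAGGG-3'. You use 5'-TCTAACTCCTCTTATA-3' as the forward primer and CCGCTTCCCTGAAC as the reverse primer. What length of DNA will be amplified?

86 bp

The forward primer matches the template at positions 69–84.
Reverse complement of the reverse primer: GTTCAGGGAAGCGG. This occurs on the top strand at positions 141–154.
Amplicon spans positions 69–154: 86 bp.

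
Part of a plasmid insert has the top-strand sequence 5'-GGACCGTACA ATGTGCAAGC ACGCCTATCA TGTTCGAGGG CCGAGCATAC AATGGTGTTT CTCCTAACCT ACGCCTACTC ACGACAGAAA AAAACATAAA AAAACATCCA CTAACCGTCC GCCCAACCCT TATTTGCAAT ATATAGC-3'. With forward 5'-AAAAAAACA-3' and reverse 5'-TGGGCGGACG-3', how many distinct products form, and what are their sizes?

The forward primer AAAAAAACA matches the top strand at positions 88–96, 98–106.
The reverse primer's reverse complement is CGTCCGCCCA, matching at positions 116–125.
Each forward site pairs with the reverse site to give a product ending at position 125: sizes 38, 28 bp.

Two products: 38 bp, 28 bp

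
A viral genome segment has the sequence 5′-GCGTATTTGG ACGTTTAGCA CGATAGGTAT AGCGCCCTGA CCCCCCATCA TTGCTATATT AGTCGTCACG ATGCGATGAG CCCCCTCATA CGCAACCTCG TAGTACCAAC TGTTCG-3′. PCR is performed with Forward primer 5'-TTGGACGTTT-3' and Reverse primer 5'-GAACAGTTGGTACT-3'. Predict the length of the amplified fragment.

Scanning the template, TTGGACGTTT occurs at positions 7–16; this primer anneals to the bottom strand there with its 3' end pointing downstream.
Taking the reverse complement of GAACAGTTGGTACT gives AGTACCAACTGTTC, found at positions 102–115 on the template; the primer anneals here to the top strand with its 3' end pointing upstream.
Amplicon spans positions 7–115: 109 bp.

109 bp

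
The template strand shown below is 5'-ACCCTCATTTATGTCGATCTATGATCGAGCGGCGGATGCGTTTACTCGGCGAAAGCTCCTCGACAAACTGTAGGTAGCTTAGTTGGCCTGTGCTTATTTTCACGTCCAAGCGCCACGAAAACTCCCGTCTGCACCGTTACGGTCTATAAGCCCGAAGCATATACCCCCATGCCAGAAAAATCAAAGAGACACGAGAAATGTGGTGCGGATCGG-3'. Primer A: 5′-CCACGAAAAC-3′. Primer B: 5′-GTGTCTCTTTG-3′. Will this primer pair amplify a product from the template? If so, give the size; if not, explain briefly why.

Yes — an 80 bp product.

Primer A (CCACGAAAAC) matches the top strand at positions 113–122; it acts as a forward primer.
Primer B's reverse complement is CAAAGAGACAC, matching the top strand at positions 182–192; it acts as a reverse primer.
The 3' ends face each other across positions 113–192, giving an 80 bp product.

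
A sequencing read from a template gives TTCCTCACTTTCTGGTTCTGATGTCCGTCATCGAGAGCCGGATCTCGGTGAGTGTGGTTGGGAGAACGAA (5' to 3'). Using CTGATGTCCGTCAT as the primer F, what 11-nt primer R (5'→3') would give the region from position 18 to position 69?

The product's 3' end on the top strand is position 69.
The reverse primer anneals to the top strand over positions 59–69, i.e. to TGGGAGAACGA.
Its sequence written 5'→3' is the reverse complement: TCGTTCTCCCA.

5'-TCGTTCTCCCA-3'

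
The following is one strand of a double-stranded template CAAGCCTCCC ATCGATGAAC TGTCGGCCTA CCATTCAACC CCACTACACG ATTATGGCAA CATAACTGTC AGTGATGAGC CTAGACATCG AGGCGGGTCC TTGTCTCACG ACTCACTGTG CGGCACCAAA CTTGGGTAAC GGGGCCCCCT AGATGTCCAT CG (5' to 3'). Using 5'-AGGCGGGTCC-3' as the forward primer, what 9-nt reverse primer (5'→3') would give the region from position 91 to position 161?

The product's 3' end on the top strand is position 161.
The reverse primer anneals to the top strand over positions 153–161, i.e. to ATGTCCATC.
Its sequence written 5'→3' is the reverse complement: GATGGACAT.

5'-GATGGACAT-3'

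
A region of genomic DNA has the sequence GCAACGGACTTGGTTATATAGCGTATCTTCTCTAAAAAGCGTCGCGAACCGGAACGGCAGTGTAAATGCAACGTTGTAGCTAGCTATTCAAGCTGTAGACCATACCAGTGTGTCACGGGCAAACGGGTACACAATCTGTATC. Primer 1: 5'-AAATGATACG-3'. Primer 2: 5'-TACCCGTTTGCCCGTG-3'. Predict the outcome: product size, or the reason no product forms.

No product — primer 1 has no binding site in the template.

Primer 1 (AAATGATACG) does not match the top strand, and its reverse complement CGTATCATTT does not match either.
With no annealing site for primer 1, no amplification occurs.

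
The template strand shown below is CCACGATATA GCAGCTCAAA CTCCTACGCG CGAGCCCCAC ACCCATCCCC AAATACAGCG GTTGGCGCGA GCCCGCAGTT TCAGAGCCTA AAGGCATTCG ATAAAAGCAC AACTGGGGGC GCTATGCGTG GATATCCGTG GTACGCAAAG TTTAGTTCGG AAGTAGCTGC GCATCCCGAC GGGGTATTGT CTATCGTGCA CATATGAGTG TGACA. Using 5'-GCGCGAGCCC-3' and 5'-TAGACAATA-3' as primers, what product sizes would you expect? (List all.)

The forward primer GCGCGAGCCC matches the top strand at positions 28–37, 65–74.
The reverse primer's reverse complement is TATTGTCTA, matching at positions 185–193.
Each forward site pairs with the reverse site to give a product ending at position 193: sizes 166, 129 bp.

166 bp, 129 bp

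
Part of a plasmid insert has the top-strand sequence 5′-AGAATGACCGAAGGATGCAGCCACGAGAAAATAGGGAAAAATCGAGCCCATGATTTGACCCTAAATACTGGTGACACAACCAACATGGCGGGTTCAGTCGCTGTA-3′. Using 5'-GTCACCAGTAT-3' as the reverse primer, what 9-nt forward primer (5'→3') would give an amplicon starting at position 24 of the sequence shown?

The reverse primer's reverse complement ATACTGGTGAC matches the template at positions 65–75; the product starts at position 24.
The forward primer is identical to the top strand over positions 24–32: CGAGAAAAT.

5'-CGAGAAAAT-3'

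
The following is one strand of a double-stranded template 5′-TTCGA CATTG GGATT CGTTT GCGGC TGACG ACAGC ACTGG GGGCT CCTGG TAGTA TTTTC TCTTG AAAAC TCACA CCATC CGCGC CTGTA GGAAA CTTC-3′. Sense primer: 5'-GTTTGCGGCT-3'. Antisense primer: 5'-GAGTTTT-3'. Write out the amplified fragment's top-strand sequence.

5'-GTTTGCGGCTGACGACAGCACTGGGGGCTCCTGGTAGTATTTTCTCTTGAAAACTC-3'

The forward primer matches the template at positions 17–26.
Reverse complement of the reverse primer: AAAACTC. This occurs on the top strand at positions 66–72.
The product is the template from position 17 through 72 (56 bp).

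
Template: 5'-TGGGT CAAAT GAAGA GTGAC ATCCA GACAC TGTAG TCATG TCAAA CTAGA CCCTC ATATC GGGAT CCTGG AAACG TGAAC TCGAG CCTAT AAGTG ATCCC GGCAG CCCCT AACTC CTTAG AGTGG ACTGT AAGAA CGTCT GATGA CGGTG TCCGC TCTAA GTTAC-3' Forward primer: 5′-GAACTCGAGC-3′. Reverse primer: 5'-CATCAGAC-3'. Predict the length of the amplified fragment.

68 bp

Scanning the template, GAACTCGAGC occurs at positions 77–86; this primer anneals to the bottom strand there with its 3' end pointing downstream.
Taking the reverse complement of CATCAGAC gives GTCTGATG, found at positions 137–144 on the template; the primer anneals here to the top strand with its 3' end pointing upstream.
Amplicon spans positions 77–144: 68 bp.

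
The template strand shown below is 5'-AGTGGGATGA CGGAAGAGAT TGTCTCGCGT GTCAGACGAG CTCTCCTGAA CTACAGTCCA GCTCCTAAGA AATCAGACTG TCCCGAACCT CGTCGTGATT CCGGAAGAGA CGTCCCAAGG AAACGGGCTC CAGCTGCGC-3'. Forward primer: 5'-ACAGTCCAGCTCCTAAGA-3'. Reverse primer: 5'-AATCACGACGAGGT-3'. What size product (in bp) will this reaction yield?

48 bp

Scanning the template, ACAGTCCAGCTCCTAAGA occurs at positions 53–70; this primer anneals to the bottom strand there with its 3' end pointing downstream.
The reverse primer's reverse complement is ACCTCGTCGTGATT, which matches the template at positions 87–100.
The product runs from position 53 to position 100, so its length is 100 − 53 + 1 = 48 bp.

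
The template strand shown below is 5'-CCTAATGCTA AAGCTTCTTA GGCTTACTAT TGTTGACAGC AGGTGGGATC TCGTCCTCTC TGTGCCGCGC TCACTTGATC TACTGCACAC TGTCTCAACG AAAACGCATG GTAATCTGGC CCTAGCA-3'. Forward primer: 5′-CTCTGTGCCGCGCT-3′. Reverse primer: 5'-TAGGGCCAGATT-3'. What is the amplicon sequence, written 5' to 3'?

Forward primer CTCTGTGCCGCGCT is found on the top strand at positions 58–71.
The reverse primer's reverse complement is AATCTGGCCCTA, which matches the template at positions 113–124.
The product is the template from position 58 through 124 (67 bp).

5'-CTCTGTGCCGCGCTCACTTGATCTACTGCACACTGTCTCAACGAAAACGCATGGTAATCTGGCCCTA-3'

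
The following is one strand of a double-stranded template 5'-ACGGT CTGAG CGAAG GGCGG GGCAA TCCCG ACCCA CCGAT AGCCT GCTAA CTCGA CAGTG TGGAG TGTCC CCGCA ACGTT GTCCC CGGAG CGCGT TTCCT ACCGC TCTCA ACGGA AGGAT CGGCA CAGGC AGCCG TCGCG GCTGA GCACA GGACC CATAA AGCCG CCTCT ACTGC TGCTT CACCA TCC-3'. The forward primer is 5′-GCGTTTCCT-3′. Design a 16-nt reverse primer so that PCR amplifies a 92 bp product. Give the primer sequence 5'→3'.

5'-GTGAAGCAGCAGTAGA-3'

The forward primer binds at positions 92–100, so a 92 bp product ends at position 92 + 92 − 1 = 183.
The reverse primer anneals to the top strand over positions 168–183, i.e. to TCTACTGCTGCTTCAC.
Its sequence written 5'→3' is the reverse complement: GTGAAGCAGCAGTAGA.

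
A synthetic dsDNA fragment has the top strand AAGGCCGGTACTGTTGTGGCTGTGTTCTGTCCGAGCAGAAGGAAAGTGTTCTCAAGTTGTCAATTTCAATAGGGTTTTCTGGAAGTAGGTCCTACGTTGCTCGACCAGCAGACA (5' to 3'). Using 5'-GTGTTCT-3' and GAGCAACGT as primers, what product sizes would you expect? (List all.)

The forward primer GTGTTCT matches the top strand at positions 22–28, 46–52.
The reverse primer's reverse complement is ACGTTGCTC, matching at positions 94–102.
Each forward site pairs with the reverse site to give a product ending at position 102: sizes 81, 57 bp.

81 bp, 57 bp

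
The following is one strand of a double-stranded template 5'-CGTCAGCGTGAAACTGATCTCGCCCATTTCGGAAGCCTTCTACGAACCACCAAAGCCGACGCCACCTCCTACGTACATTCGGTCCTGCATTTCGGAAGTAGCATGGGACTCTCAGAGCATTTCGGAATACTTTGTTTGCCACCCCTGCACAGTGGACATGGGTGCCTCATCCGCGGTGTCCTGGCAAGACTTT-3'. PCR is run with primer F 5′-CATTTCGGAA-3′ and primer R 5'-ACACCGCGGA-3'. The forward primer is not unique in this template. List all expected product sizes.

155 bp, 92 bp, 62 bp

The forward primer CATTTCGGAA matches the top strand at positions 25–34, 88–97, 118–127.
The reverse primer's reverse complement is TCCGCGGTGT, matching at positions 170–179.
Each forward site pairs with the reverse site to give a product ending at position 179: sizes 155, 92, 62 bp.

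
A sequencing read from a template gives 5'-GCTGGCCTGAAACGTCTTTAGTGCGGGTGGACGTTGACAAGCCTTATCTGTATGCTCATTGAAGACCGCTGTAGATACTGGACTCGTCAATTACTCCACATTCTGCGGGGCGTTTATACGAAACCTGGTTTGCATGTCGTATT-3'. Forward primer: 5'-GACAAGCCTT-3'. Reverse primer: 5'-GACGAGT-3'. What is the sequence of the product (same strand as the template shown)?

5'-GACAAGCCTTATCTGTATGCTCATTGAAGACCGCTGTAGATACTGGACTCGTC-3'

Forward primer GACAAGCCTT is found on the top strand at positions 36–45.
Taking the reverse complement of GACGAGT gives ACTCGTC, found at positions 82–88 on the template; the primer anneals here to the top strand with its 3' end pointing upstream.
The product is the template from position 36 through 88 (53 bp).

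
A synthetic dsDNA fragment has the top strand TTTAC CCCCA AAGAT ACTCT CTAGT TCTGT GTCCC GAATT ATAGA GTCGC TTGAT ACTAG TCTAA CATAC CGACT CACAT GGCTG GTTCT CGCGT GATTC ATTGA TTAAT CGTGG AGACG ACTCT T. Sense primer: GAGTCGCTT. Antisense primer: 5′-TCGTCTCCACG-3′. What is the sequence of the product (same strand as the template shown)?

Scanning the template, GAGTCGCTT occurs at positions 44–52; this primer anneals to the bottom strand there with its 3' end pointing downstream.
Taking the reverse complement of TCGTCTCCACG gives CGTGGAGACGA, found at positions 111–121 on the template; the primer anneals here to the top strand with its 3' end pointing upstream.
The product is the template from position 44 through 121 (78 bp).

5'-GAGTCGCTTGATACTAGTCTAACATACCGACTCACATGGCTGGTTCTCGCGTGATTCATTGATTAATCGTGGAGACGA-3'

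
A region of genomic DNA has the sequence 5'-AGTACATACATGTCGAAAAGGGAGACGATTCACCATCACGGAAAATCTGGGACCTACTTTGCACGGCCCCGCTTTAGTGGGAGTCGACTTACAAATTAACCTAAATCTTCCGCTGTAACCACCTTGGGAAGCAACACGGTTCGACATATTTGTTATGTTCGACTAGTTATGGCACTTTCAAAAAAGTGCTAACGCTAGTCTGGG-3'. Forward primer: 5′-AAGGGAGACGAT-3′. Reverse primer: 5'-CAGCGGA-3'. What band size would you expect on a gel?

Forward primer AAGGGAGACGAT is found on the top strand at positions 18–29.
The reverse primer's reverse complement is TCCGCTG, which matches the template at positions 109–115.
Amplicon spans positions 18–115: 98 bp.

98 bp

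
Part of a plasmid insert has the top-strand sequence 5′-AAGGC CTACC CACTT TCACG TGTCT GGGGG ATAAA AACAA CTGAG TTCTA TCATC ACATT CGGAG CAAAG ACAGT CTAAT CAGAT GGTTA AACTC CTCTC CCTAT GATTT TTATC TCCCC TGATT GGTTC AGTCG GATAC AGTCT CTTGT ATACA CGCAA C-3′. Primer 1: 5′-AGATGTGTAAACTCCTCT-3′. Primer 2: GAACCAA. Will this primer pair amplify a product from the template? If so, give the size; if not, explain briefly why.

No product — primer 1 has no binding site in the template.

Primer 1 (AGATGTGTAAACTCCTCT) does not match the top strand, and its reverse complement AGAGGAGTTTACACATCT does not match either.
With no annealing site for primer 1, no amplification occurs.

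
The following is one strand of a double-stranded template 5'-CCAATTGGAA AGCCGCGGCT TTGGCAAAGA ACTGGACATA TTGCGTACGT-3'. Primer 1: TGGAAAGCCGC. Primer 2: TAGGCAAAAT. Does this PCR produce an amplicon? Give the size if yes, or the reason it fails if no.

Primer 2 (TAGGCAAAAT) does not match the top strand, and its reverse complement ATTTTGCCTA does not match either.
With no annealing site for primer 2, no amplification occurs.

No product — primer 2 has no binding site in the template.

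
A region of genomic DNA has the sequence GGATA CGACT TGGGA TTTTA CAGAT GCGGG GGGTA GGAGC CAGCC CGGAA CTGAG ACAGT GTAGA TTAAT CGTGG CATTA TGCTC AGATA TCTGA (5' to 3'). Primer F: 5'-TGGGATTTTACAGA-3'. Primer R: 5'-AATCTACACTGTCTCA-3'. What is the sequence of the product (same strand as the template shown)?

5'-TGGGATTTTACAGATGCGGGGGGTAGGAGCCAGCCCGGAACTGAGACAGTGTAGATT-3'

Forward primer TGGGATTTTACAGA is found on the top strand at positions 11–24.
Taking the reverse complement of AATCTACACTGTCTCA gives TGAGACAGTGTAGATT, found at positions 52–67 on the template; the primer anneals here to the top strand with its 3' end pointing upstream.
The product is the template from position 11 through 67 (57 bp).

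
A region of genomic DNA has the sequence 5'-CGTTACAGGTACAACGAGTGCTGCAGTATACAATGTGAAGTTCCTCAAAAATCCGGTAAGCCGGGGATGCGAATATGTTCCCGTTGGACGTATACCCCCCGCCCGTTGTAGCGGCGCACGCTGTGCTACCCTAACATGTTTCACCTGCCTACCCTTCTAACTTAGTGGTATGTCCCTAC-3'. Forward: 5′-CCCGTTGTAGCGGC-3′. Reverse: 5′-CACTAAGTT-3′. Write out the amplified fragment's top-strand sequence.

Forward primer CCCGTTGTAGCGGC is found on the top strand at positions 102–115.
The reverse primer's reverse complement is AACTTAGTG, which matches the template at positions 159–167.
The product is the template from position 102 through 167 (66 bp).

5'-CCCGTTGTAGCGGCGCACGCTGTGCTACCCTAACATGTTTCACCTGCCTACCCTTCTAACTTAGTG-3'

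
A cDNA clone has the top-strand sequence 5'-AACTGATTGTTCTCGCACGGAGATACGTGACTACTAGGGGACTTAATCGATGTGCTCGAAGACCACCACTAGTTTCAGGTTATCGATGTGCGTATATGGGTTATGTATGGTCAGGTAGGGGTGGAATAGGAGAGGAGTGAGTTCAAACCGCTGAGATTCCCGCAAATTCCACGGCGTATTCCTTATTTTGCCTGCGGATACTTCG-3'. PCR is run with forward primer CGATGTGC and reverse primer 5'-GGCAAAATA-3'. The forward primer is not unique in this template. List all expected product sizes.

145 bp, 109 bp

The forward primer CGATGTGC matches the top strand at positions 48–55, 84–91.
The reverse primer's reverse complement is TATTTTGCC, matching at positions 184–192.
Each forward site pairs with the reverse site to give a product ending at position 192: sizes 145, 109 bp.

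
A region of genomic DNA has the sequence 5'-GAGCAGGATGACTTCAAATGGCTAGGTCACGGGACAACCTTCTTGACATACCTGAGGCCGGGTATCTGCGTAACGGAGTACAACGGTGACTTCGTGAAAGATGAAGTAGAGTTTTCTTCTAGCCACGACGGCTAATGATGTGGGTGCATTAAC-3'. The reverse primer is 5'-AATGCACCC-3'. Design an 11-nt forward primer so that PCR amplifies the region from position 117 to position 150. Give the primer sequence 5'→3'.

The reverse primer's reverse complement GGGTGCATT matches the template at positions 142–150; the product starts at position 117.
The forward primer is identical to the top strand over positions 117–127: TTCTAGCCACG.

5'-TTCTAGCCACG-3'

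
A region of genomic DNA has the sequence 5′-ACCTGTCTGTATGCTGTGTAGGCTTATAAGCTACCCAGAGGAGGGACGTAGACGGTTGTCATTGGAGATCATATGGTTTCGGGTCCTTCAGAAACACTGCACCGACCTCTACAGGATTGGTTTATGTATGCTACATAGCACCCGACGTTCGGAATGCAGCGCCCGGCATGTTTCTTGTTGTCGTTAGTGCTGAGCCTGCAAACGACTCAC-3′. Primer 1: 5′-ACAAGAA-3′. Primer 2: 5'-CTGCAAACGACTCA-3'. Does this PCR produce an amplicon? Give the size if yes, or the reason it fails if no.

Primer 1 (ACAAGAA) has reverse complement TTCTTGT, which matches the top strand at positions 172–178; primer 1 anneals to the top strand there with its 3' end pointing upstream toward position 172.
Primer 2 (CTGCAAACGACTCA) matches the top strand directly at positions 196–209; it anneals to the bottom strand with its 3' end pointing downstream toward position 209.
The 3' ends diverge (primer 1 extends toward position 1, primer 2 toward position 210), so the primers never converge on a shared product.

No product — the primers' 3' ends point away from each other.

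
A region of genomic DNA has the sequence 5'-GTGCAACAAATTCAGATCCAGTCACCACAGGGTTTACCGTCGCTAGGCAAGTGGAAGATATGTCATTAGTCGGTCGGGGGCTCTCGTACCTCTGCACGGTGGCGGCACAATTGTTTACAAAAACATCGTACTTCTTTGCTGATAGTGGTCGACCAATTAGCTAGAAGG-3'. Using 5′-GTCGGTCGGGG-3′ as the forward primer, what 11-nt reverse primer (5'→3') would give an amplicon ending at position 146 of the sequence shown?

The forward primer binds at positions 69–79; the product's 3' end on the top strand is position 146.
The reverse primer anneals to the top strand over positions 136–146, i.e. to TTGCTGATAGT.
Its sequence written 5'→3' is the reverse complement: ACTATCAGCAA.

5'-ACTATCAGCAA-3'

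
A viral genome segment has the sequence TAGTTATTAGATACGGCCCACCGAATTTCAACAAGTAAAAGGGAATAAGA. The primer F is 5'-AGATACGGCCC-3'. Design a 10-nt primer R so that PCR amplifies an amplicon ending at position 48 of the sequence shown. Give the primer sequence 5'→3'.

5'-TTATTCCCTT-3'

The forward primer binds at positions 9–19; the product's 3' end on the top strand is position 48.
The reverse primer anneals to the top strand over positions 39–48, i.e. to AAGGGAATAA.
Its sequence written 5'→3' is the reverse complement: TTATTCCCTT.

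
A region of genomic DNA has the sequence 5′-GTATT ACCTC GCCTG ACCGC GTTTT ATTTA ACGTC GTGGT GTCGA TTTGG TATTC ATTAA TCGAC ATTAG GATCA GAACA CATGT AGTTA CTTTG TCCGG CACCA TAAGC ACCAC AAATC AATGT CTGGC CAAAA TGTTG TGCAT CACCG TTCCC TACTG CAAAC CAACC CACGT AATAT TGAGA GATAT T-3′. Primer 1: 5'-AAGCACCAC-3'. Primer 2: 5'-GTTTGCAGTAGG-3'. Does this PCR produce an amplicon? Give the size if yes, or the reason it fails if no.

Primer 1 (AAGCACCAC) matches the top strand at positions 107–115; it acts as a forward primer.
Primer 2's reverse complement is CCTACTGCAAAC, matching the top strand at positions 154–165; it acts as a reverse primer.
The 3' ends face each other across positions 107–165, giving a 59 bp product.

Yes — a 59 bp product.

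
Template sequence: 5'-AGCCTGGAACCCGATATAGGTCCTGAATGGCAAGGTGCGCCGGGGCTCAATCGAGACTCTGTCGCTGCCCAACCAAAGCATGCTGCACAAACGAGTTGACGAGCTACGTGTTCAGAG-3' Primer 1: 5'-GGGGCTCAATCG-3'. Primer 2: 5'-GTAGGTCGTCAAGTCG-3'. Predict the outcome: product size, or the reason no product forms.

No product — primer 2 has no binding site in the template.

Primer 2 (GTAGGTCGTCAAGTCG) does not match the top strand, and its reverse complement CGACTTGACGACCTAC does not match either.
With no annealing site for primer 2, no amplification occurs.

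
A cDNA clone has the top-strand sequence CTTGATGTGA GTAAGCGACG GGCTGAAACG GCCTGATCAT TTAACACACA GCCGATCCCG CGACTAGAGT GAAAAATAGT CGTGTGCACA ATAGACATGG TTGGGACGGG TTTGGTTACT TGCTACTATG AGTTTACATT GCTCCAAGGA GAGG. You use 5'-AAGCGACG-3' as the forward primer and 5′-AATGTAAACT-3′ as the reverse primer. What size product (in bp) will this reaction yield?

The forward primer matches the template at positions 13–20.
Reverse complement of the reverse primer: AGTTTACATT. This occurs on the top strand at positions 131–140.
The product runs from position 13 to position 140, so its length is 140 − 13 + 1 = 128 bp.

128 bp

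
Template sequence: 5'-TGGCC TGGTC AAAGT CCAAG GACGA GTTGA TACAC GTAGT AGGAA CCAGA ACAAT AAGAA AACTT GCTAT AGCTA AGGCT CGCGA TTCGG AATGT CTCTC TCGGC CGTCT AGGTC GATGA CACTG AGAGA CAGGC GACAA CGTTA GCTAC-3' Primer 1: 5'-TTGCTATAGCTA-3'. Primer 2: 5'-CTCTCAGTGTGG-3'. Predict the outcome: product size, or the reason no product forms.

Primer 2 (CTCTCAGTGTGG) does not match the top strand, and its reverse complement CCACACTGAGAG does not match either.
With no annealing site for primer 2, no amplification occurs.

No product — primer 2 has no binding site in the template.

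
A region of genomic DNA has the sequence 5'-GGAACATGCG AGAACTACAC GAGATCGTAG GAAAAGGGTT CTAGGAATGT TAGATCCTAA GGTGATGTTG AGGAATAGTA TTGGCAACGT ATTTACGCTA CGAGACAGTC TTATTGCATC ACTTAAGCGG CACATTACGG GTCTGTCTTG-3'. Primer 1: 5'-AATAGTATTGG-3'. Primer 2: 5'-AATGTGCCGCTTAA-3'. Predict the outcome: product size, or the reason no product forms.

Yes — a 63 bp product.

Primer 1 (AATAGTATTGG) matches the top strand at positions 74–84; it acts as a forward primer.
Primer 2's reverse complement is TTAAGCGGCACATT, matching the top strand at positions 123–136; it acts as a reverse primer.
The 3' ends face each other across positions 74–136, giving a 63 bp product.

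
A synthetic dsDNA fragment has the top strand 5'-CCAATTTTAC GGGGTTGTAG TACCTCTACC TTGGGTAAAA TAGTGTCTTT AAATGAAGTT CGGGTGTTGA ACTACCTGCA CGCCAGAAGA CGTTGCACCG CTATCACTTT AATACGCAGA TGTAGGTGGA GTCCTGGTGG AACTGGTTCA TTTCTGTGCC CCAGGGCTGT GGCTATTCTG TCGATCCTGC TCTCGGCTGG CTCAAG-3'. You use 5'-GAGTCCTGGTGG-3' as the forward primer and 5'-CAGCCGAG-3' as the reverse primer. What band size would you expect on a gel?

71 bp

The forward primer matches the template at positions 129–140.
Taking the reverse complement of CAGCCGAG gives CTCGGCTG, found at positions 192–199 on the template; the primer anneals here to the top strand with its 3' end pointing upstream.
The product runs from position 129 to position 199, so its length is 199 − 129 + 1 = 71 bp.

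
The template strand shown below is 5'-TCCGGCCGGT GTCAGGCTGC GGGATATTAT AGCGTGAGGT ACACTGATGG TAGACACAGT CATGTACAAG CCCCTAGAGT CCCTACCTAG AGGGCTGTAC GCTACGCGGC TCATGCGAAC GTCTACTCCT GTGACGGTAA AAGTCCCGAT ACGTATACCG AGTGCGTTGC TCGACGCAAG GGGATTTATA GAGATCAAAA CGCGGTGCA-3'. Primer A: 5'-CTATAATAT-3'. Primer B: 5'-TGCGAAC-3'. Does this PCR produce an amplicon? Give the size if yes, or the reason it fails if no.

Primer A (CTATAATAT) has reverse complement ATATTATAG, which matches the top strand at positions 24–32; primer A anneals to the top strand there with its 3' end pointing upstream toward position 24.
Primer B (TGCGAAC) matches the top strand directly at positions 114–120; it anneals to the bottom strand with its 3' end pointing downstream toward position 120.
The 3' ends diverge (primer A extends toward position 1, primer B toward position 209), so the primers never converge on a shared product.

No product — the primers' 3' ends point away from each other.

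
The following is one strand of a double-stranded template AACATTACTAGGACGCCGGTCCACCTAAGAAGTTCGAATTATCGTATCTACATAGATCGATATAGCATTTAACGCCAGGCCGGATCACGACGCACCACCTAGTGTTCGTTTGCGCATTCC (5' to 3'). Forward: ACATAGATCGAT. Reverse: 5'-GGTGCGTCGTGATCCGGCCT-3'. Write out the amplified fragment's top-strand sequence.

5'-ACATAGATCGATATAGCATTTAACGCCAGGCCGGATCACGACGCACC-3'

Scanning the template, ACATAGATCGAT occurs at positions 50–61; this primer anneals to the bottom strand there with its 3' end pointing downstream.
Reverse complement of the reverse primer: AGGCCGGATCACGACGCACC. This occurs on the top strand at positions 77–96.
The product is the template from position 50 through 96 (47 bp).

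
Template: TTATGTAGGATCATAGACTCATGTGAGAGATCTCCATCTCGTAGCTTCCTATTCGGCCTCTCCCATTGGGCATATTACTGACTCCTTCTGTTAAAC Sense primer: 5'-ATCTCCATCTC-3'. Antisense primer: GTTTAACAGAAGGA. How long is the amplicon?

67 bp

Scanning the template, ATCTCCATCTC occurs at positions 30–40; this primer anneals to the bottom strand there with its 3' end pointing downstream.
The reverse primer's reverse complement is TCCTTCTGTTAAAC, which matches the template at positions 83–96.
The product runs from position 30 to position 96, so its length is 96 − 30 + 1 = 67 bp.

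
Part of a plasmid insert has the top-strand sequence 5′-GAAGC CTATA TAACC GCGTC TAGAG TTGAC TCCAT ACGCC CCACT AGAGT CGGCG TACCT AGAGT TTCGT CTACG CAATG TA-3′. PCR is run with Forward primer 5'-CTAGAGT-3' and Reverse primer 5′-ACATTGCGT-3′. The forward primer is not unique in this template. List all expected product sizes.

62 bp, 38 bp, 23 bp

The forward primer CTAGAGT matches the top strand at positions 20–26, 44–50, 59–65.
The reverse primer's reverse complement is ACGCAATGT, matching at positions 73–81.
Each forward site pairs with the reverse site to give a product ending at position 81: sizes 62, 38, 23 bp.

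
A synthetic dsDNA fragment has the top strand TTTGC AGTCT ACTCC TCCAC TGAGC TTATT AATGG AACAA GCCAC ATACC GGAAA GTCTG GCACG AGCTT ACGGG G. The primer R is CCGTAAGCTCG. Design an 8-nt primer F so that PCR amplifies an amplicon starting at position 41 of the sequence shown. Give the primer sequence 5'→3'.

5'-GCCACATA-3'

The reverse primer's reverse complement CGAGCTTACGG matches the template at positions 64–74; the product starts at position 41.
The forward primer is identical to the top strand over positions 41–48: GCCACATA.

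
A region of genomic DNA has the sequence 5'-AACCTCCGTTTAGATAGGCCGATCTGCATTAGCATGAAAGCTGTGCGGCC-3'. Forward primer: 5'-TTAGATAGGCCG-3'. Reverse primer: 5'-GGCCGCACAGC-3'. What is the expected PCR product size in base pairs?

Forward primer TTAGATAGGCCG is found on the top strand at positions 10–21.
Taking the reverse complement of GGCCGCACAGC gives GCTGTGCGGCC, found at positions 40–50 on the template; the primer anneals here to the top strand with its 3' end pointing upstream.
Amplicon spans positions 10–50: 41 bp.

41 bp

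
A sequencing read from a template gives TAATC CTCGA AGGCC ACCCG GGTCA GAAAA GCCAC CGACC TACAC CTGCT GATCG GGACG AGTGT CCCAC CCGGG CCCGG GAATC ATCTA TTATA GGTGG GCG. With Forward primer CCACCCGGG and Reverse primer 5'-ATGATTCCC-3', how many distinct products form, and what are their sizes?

The forward primer CCACCCGGG matches the top strand at positions 14–22, 67–75.
The reverse primer's reverse complement is GGGAATCAT, matching at positions 79–87.
Each forward site pairs with the reverse site to give a product ending at position 87: sizes 74, 21 bp.

Two products: 74 bp, 21 bp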